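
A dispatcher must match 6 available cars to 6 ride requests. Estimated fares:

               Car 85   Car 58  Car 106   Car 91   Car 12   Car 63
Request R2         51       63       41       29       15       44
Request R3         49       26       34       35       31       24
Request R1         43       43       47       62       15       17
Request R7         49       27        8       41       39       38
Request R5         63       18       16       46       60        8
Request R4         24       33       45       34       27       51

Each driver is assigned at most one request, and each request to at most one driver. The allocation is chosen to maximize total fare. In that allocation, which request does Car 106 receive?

Optimal: Car 85→Request R7 ($49), Car 58→Request R2 ($63), Car 106→Request R3 ($34), Car 91→Request R1 ($62), Car 12→Request R5 ($60), Car 63→Request R4 ($51) — total 49+63+34+62+60+51 = $319.
Column-greedy (each request in turn goes to its best remaining driver) gives $280, worse by 39.
Swapping Car 85↔Car 63 (Car 85→Request R4 $24, Car 63→Request R7 $38) loses 38.
Car 106's own top request is Request R1 ($47), but forcing Car 106→Request R1 and reassigning the rest optimally gives only $311 — worse by 8.

Car 106 receives Request R3.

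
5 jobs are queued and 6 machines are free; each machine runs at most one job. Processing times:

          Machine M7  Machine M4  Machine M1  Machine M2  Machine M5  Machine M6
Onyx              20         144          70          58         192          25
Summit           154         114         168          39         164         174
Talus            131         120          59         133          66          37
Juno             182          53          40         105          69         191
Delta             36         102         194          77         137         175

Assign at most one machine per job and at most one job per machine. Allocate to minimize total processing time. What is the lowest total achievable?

Optimal: Onyx→Machine M6 (25 min), Summit→Machine M2 (39 min), Talus→Machine M5 (66 min), Juno→Machine M1 (40 min), Delta→Machine M7 (36 min) — total 25+39+66+40+36 = 206 min.
Column-greedy (each machine in turn goes to its cheapest remaining job) gives 308 min, worse by 102.
Next-best assignment: Onyx→Machine M6, Summit→Machine M2, Talus→Machine M1, Juno→Machine M4, Delta→Machine M7 = 212 min.
Swapping Juno↔Talus (Juno→Machine M5 69 min, Talus→Machine M1 59 min) adds 22.

Minimum total: 206 min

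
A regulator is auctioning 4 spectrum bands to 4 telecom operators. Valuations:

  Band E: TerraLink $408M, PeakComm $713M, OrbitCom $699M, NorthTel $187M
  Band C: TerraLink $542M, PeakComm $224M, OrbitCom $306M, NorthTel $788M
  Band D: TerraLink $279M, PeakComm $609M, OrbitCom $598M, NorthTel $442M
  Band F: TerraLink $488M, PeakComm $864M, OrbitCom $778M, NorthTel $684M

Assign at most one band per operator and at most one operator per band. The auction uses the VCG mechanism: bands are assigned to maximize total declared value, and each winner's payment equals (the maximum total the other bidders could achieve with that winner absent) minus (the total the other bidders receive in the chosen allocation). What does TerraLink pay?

TerraLink pays $101M.

Efficient allocation: TerraLink→Band E ($408M), PeakComm→Band F ($864M), OrbitCom→Band D ($598M), NorthTel→Band C ($788M); total welfare W = $2658M.
TerraLink receives Band E at value $408M, so the others get W − 408 = $2250M.
Without TerraLink: best allocation of the remaining 3 bidders over all 4 bands is PeakComm→Band F ($864M), OrbitCom→Band E ($699M), NorthTel→Band C ($788M), total $2351M.
VCG payment = (others' best without TerraLink) − (others' welfare with TerraLink) = 2351 − 2250 = $101M.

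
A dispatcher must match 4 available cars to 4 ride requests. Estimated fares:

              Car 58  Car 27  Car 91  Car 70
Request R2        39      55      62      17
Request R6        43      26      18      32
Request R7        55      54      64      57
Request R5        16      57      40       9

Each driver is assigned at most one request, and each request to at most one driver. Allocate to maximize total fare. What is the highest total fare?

Optimal: Car 58→Request R6 ($43), Car 27→Request R5 ($57), Car 91→Request R2 ($62), Car 70→Request R7 ($57) — total 43+57+62+57 = $219.
Max-entry greedy (repeatedly take the single best remaining cell) gives $181, worse by 38.

Maximum total: $219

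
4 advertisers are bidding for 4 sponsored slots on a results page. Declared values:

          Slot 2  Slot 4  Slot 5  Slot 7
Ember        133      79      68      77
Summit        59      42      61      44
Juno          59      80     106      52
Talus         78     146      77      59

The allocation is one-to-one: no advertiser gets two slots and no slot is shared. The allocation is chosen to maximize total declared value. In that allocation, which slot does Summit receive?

Summit receives Slot 7.

This is a one-to-one assignment (maximum-weight bipartite matching).
Optimal: Ember→Slot 2 ($133), Summit→Slot 7 ($44), Juno→Slot 5 ($106), Talus→Slot 4 ($146) — total 133+44+106+146 = $429.
Row-greedy (each advertiser in turn takes its best remaining slot) gives $333, worse by 96.
Next-best assignment: Ember→Slot 2, Summit→Slot 5, Juno→Slot 7, Talus→Slot 4 = $392.
Summit's own top slot is Slot 5 ($61), but forcing Summit→Slot 5 and reassigning the rest optimally gives only $392 — worse by 37.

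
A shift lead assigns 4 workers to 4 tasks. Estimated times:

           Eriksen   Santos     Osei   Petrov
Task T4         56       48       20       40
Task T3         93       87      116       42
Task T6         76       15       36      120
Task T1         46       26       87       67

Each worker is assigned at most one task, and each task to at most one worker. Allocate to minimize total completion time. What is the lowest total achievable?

Minimum total: 123 min

This is the linear assignment problem.
Optimal: Eriksen→Task T1 (46 min), Santos→Task T6 (15 min), Osei→Task T4 (20 min), Petrov→Task T3 (42 min) — total 46+15+20+42 = 123 min.
Next-best assignment: Eriksen→Task T4, Santos→Task T1, Osei→Task T6, Petrov→Task T3 = 160 min.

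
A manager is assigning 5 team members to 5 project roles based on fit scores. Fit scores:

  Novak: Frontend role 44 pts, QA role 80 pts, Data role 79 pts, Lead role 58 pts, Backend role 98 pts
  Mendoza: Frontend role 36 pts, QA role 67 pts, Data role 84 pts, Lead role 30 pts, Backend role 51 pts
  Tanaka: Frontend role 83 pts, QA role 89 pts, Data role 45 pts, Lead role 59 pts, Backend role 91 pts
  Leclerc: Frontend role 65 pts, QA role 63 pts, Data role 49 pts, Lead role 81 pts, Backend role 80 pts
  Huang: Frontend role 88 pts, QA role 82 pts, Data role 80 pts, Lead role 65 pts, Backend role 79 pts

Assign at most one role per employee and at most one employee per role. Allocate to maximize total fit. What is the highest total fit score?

This is the linear assignment problem.
Optimal: Novak→Backend role (98 pts), Mendoza→Data role (84 pts), Tanaka→QA role (89 pts), Leclerc→Lead role (81 pts), Huang→Frontend role (88 pts) — total 98+84+89+81+88 = 440 pts.

Max total: 440 pts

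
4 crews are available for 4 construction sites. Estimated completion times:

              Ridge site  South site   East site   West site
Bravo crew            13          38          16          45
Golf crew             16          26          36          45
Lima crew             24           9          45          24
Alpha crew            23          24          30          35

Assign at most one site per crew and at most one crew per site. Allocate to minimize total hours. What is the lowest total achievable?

Minimum total: 76 hours

Treat this as an assignment problem: match each crew to one site.
Optimal: Bravo crew→East site (16 hours), Golf crew→Ridge site (16 hours), Lima crew→South site (9 hours), Alpha crew→West site (35 hours) — total 16+16+9+35 = 76 hours.
Min-entry greedy (repeatedly take the single cheapest remaining cell) gives 97 hours, worse by 21.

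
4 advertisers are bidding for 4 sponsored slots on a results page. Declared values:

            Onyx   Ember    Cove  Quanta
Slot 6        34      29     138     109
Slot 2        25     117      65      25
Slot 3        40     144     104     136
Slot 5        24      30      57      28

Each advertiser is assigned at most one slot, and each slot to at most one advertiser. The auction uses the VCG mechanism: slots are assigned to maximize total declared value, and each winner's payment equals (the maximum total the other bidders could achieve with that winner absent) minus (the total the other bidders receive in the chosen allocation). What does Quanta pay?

Quanta pays $28.

Efficient allocation: Onyx→Slot 5 ($24), Ember→Slot 2 ($117), Cove→Slot 6 ($138), Quanta→Slot 3 ($136); total welfare W = $415.
Quanta receives Slot 3 at value $136, so the others get W − 136 = $279.
Without Quanta: best allocation of the remaining 3 bidders over all 4 slots is Onyx→Slot 2 ($25), Ember→Slot 3 ($144), Cove→Slot 6 ($138), total $307.
VCG payment = (others' best without Quanta) − (others' welfare with Quanta) = 307 − 279 = $28.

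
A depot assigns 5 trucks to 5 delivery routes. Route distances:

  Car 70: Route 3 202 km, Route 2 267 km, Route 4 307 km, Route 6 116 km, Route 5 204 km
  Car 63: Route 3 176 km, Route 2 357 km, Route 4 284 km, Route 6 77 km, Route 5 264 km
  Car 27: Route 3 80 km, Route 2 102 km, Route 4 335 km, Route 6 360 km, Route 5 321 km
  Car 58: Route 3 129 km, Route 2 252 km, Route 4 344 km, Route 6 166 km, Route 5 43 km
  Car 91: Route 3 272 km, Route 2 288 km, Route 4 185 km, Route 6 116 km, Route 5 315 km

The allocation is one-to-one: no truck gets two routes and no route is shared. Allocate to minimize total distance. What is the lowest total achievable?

Optimal: Car 70→Route 3 (202 km), Car 63→Route 6 (77 km), Car 27→Route 2 (102 km), Car 58→Route 5 (43 km), Car 91→Route 4 (185 km) — total 202+77+102+43+185 = 609 km.
Min-entry greedy (repeatedly take the single cheapest remaining cell) gives 652 km, worse by 43.
Every other assignment is strictly worse.

Min total: 609 km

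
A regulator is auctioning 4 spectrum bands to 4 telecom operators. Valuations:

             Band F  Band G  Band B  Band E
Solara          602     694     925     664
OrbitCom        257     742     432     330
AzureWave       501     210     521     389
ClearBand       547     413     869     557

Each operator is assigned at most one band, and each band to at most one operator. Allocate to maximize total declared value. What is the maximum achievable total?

Treat this as an assignment problem: match each operator to one band.
Optimal: Solara→Band E ($664M), OrbitCom→Band G ($742M), AzureWave→Band F ($501M), ClearBand→Band B ($869M) — total 664+742+501+869 = $2776M.
Row-greedy (each operator in turn takes its best remaining band) gives $2725M, worse by 51.
Next-best assignment: Solara→Band B, OrbitCom→Band G, AzureWave→Band F, ClearBand→Band E = $2725M.
Checked against all permutations: $2776M is optimal.

Maximum total: $2776M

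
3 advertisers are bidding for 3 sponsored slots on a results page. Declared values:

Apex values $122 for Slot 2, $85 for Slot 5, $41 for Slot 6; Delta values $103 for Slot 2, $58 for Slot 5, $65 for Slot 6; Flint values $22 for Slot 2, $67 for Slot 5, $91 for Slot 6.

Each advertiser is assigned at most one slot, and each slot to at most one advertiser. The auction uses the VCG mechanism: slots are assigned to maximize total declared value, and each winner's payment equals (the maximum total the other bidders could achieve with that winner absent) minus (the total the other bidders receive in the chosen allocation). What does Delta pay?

Delta pays $37.

Efficient allocation: Apex→Slot 5 ($85), Delta→Slot 2 ($103), Flint→Slot 6 ($91); total welfare W = $279.
Delta receives Slot 2 at value $103, so the others get W − 103 = $176.
Without Delta: best allocation of the remaining 2 bidders over all 3 slots is Apex→Slot 2 ($122), Flint→Slot 6 ($91), total $213.
VCG payment = (others' best without Delta) − (others' welfare with Delta) = 213 − 176 = $37.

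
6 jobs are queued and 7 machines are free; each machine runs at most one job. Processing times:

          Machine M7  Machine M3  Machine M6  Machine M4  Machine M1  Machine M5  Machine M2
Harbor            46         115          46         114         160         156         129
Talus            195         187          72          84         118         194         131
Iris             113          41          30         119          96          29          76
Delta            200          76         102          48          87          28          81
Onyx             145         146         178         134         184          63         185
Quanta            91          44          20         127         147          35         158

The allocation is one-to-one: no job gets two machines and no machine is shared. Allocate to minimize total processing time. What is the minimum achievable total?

Minimum total: 335 min

Optimal: Harbor→Machine M7 (46 min), Talus→Machine M4 (84 min), Iris→Machine M3 (41 min), Delta→Machine M2 (81 min), Onyx→Machine M5 (63 min), Quanta→Machine M6 (20 min) — total 46+84+41+81+63+20 = 335 min.
Swapping Harbor↔Talus (Harbor→Machine M4 114 min, Talus→Machine M7 195 min) adds 179.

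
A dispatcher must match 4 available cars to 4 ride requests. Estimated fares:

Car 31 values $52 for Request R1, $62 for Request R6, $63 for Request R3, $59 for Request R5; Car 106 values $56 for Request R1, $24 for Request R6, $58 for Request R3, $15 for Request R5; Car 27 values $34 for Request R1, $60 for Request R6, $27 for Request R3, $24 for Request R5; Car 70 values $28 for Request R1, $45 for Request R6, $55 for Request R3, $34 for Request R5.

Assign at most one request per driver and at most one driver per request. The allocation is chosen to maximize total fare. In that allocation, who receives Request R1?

Car 106 receives Request R1.

Optimal: Car 31→Request R5 ($59), Car 106→Request R1 ($56), Car 27→Request R6 ($60), Car 70→Request R3 ($55) — total 59+56+60+55 = $230.
Max-entry greedy (repeatedly take the single best remaining cell) gives $213, worse by 17.
Swapping Car 27↔Car 106 (Car 27→Request R1 $34, Car 106→Request R6 $24) loses 58.
Car 106's own top request is Request R3 ($58), but forcing Car 106→Request R3 and reassigning the rest optimally gives only $205 — worse by 25.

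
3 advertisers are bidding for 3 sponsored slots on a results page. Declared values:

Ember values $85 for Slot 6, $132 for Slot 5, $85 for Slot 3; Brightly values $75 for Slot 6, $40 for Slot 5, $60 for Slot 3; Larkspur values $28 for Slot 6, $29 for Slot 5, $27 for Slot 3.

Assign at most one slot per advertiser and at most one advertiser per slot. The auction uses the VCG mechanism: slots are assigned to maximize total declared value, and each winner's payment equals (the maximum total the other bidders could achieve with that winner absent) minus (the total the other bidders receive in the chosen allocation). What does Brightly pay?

Brightly pays $1.

Efficient allocation: Ember→Slot 5 ($132), Brightly→Slot 6 ($75), Larkspur→Slot 3 ($27); total welfare W = $234.
Brightly receives Slot 6 at value $75, so the others get W − 75 = $159.
Without Brightly: best allocation of the remaining 2 bidders over all 3 slots is Ember→Slot 5 ($132), Larkspur→Slot 6 ($28), total $160.
VCG payment = (others' best without Brightly) − (others' welfare with Brightly) = 160 − 159 = $1.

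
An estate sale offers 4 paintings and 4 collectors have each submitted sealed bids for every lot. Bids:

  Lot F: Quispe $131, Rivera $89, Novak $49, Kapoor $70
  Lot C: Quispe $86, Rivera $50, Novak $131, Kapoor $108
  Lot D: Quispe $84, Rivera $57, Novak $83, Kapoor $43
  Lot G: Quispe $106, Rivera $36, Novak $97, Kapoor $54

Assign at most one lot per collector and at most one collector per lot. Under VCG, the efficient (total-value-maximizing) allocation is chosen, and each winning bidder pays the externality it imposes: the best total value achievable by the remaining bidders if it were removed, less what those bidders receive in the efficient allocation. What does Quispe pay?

Efficient allocation: Quispe→Lot F ($131), Rivera→Lot D ($57), Novak→Lot G ($97), Kapoor→Lot C ($108); total welfare W = $393.
Quispe receives Lot F at value $131, so the others get W − 131 = $262.
Without Quispe: best allocation of the remaining 3 bidders over all 4 lots is Rivera→Lot F ($89), Novak→Lot G ($97), Kapoor→Lot C ($108), total $294.
VCG payment = (others' best without Quispe) − (others' welfare with Quispe) = 294 − 262 = $32.

Quispe pays $32.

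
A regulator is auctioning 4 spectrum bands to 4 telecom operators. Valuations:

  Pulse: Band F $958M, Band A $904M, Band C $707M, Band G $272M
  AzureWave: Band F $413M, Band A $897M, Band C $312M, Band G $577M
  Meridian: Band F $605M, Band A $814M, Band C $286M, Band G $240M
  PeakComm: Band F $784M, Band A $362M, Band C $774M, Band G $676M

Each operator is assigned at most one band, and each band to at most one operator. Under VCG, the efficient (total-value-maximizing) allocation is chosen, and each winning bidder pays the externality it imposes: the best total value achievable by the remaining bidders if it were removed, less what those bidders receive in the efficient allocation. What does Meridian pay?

Meridian pays $320M.

Efficient allocation: Pulse→Band F ($958M), AzureWave→Band G ($577M), Meridian→Band A ($814M), PeakComm→Band C ($774M); total welfare W = $3123M.
Meridian receives Band A at value $814M, so the others get W − 814 = $2309M.
Without Meridian: best allocation of the remaining 3 bidders over all 4 bands is Pulse→Band F ($958M), AzureWave→Band A ($897M), PeakComm→Band C ($774M), total $2629M.
VCG payment = (others' best without Meridian) − (others' welfare with Meridian) = 2629 − 2309 = $320M.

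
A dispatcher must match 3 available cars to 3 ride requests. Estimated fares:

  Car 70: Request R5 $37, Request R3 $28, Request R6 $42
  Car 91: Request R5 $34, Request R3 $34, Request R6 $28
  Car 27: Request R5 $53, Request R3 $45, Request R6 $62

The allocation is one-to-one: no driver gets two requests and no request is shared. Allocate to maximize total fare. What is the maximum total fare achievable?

Treat this as an assignment problem: match each driver to one request.
Optimal: Car 70→Request R5 ($37), Car 91→Request R3 ($34), Car 27→Request R6 ($62) — total 37+34+62 = $133.

Maximum total: $133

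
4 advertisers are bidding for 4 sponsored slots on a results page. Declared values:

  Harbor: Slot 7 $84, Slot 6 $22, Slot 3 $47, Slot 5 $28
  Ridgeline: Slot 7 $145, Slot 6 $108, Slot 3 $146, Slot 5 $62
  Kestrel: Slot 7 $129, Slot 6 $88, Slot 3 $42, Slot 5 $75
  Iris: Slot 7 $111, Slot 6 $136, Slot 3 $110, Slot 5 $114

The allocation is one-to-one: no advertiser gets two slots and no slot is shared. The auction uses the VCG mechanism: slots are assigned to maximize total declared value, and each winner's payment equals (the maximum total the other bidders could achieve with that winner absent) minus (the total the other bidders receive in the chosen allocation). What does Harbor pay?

Efficient allocation: Harbor→Slot 7 ($84), Ridgeline→Slot 3 ($146), Kestrel→Slot 5 ($75), Iris→Slot 6 ($136); total welfare W = $441.
Harbor receives Slot 7 at value $84, so the others get W − 84 = $357.
Without Harbor: best allocation of the remaining 3 bidders over all 4 slots is Ridgeline→Slot 3 ($146), Kestrel→Slot 7 ($129), Iris→Slot 6 ($136), total $411.
VCG payment = (others' best without Harbor) − (others' welfare with Harbor) = 411 − 357 = $54.

Harbor pays $54.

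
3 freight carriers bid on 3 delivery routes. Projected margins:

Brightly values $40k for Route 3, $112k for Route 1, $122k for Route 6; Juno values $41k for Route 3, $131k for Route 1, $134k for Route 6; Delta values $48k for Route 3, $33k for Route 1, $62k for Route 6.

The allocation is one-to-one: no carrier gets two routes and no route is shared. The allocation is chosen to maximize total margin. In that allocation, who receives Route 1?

Juno receives Route 1.

Optimal: Brightly→Route 6 ($122k), Juno→Route 1 ($131k), Delta→Route 3 ($48k) — total 122+131+48 = $301k.
Max-entry greedy (repeatedly take the single best remaining cell) gives $294k, worse by 7.
Next-best assignment: Brightly→Route 1, Juno→Route 6, Delta→Route 3 = $294k.
Swapping Delta↔Brightly (Delta→Route 6 $62k, Brightly→Route 3 $40k) loses 68.
Juno's own top route is Route 6 ($134k), but forcing Juno→Route 6 and reassigning the rest optimally gives only $294k — worse by 7.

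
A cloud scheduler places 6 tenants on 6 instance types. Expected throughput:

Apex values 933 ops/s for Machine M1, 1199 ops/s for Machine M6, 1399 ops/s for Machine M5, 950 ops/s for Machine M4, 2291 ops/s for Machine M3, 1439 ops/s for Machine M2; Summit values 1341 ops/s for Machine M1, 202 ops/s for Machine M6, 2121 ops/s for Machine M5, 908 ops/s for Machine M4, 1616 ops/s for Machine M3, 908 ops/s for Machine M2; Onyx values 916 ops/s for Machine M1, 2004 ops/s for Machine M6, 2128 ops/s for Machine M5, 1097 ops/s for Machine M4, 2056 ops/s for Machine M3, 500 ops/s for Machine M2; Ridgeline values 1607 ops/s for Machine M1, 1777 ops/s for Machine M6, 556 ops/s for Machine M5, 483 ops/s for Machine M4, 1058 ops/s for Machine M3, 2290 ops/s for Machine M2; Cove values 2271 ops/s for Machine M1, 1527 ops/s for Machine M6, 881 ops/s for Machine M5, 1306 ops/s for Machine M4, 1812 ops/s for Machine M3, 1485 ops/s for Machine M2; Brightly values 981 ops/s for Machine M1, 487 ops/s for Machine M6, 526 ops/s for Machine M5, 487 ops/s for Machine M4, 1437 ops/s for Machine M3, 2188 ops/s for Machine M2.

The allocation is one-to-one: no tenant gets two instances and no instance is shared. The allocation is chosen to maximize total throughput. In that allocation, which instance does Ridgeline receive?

Optimal: Apex→Machine M3 (2291 ops/s), Summit→Machine M5 (2121 ops/s), Onyx→Machine M4 (1097 ops/s), Ridgeline→Machine M6 (1777 ops/s), Cove→Machine M1 (2271 ops/s), Brightly→Machine M2 (2188 ops/s) — total 2291+2121+1097+1777+2271+2188 = 11745 ops/s.
Column-greedy (each instance in turn goes to its best remaining tenant) gives 11073 ops/s, worse by 672.
Swapping Onyx↔Brightly (Onyx→Machine M2 500 ops/s, Brightly→Machine M4 487 ops/s) loses 2298.
No other one-to-one assignment exceeds 11745 ops/s.
Ridgeline's own top instance is Machine M2 (2290 ops/s), but forcing Ridgeline→Machine M2 and reassigning the rest optimally gives only 11464 ops/s — worse by 281.

Ridgeline receives Machine M6.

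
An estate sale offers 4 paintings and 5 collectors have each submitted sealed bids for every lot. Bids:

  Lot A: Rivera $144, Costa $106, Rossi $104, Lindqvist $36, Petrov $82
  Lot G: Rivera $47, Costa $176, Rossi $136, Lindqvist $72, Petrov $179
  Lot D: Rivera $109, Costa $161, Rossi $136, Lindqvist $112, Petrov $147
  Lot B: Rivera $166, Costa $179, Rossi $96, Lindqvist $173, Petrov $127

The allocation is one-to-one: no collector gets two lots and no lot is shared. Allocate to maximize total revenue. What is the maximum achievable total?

Maximum total: $657

Optimal: Rivera→Lot A ($144), Petrov→Lot G ($179), Costa→Lot D ($161), Lindqvist→Lot B ($173) — total 144+179+161+173 = $657.
Max-entry greedy (repeatedly take the single best remaining cell) gives $638, worse by 19.
Swapping Petrov↔Costa (Petrov→Lot D $147, Costa→Lot G $176) loses 17.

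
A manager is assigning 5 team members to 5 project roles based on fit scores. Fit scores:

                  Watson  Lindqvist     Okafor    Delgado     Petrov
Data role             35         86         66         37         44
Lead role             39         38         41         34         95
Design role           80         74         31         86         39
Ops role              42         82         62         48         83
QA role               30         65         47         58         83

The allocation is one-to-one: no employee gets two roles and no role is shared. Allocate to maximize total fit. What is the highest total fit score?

Optimal: Watson→Design role (80 pts), Lindqvist→Data role (86 pts), Okafor→Ops role (62 pts), Delgado→QA role (58 pts), Petrov→Lead role (95 pts) — total 80+86+62+58+95 = 381 pts.
Column-greedy (each role in turn goes to its best remaining employee) gives 359 pts, worse by 22.

Max total: 381 pts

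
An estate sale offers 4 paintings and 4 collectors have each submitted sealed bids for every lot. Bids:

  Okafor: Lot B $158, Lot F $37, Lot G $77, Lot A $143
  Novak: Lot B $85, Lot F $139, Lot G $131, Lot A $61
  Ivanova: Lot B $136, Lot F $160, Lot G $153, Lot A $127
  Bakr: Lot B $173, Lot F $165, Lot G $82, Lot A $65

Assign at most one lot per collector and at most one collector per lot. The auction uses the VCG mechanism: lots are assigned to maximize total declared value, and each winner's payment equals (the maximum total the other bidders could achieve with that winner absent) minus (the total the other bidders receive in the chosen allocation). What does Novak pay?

Efficient allocation: Okafor→Lot A ($143), Novak→Lot F ($139), Ivanova→Lot G ($153), Bakr→Lot B ($173); total welfare W = $608.
Novak receives Lot F at value $139, so the others get W − 139 = $469.
Without Novak: best allocation of the remaining 3 bidders over all 4 lots is Okafor→Lot B ($158), Ivanova→Lot G ($153), Bakr→Lot F ($165), total $476.
VCG payment = (others' best without Novak) − (others' welfare with Novak) = 476 − 469 = $7.

Novak pays $7.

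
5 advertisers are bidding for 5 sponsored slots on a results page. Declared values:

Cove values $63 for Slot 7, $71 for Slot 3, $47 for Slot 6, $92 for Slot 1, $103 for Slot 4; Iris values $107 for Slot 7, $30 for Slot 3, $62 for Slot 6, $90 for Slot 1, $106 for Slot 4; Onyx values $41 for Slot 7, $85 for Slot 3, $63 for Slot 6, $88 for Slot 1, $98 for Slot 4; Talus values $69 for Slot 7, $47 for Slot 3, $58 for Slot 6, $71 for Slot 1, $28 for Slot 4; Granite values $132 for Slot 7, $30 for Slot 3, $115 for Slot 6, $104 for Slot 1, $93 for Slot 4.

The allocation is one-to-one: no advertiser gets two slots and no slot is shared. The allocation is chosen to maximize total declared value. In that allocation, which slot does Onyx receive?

Onyx receives Slot 3.

This is the linear assignment problem.
Optimal: Cove→Slot 4 ($103), Iris→Slot 7 ($107), Onyx→Slot 3 ($85), Talus→Slot 1 ($71), Granite→Slot 6 ($115) — total 103+107+85+71+115 = $481.
Column-greedy (each slot in turn goes to its best remaining advertiser) gives $399, worse by 82.
Next-best assignment: Cove→Slot 1, Iris→Slot 4, Onyx→Slot 3, Talus→Slot 6, Granite→Slot 7 = $473.
No other one-to-one assignment exceeds $481.
Onyx's own top slot is Slot 4 ($98), but forcing Onyx→Slot 4 and reassigning the rest optimally gives only $462 — worse by 19.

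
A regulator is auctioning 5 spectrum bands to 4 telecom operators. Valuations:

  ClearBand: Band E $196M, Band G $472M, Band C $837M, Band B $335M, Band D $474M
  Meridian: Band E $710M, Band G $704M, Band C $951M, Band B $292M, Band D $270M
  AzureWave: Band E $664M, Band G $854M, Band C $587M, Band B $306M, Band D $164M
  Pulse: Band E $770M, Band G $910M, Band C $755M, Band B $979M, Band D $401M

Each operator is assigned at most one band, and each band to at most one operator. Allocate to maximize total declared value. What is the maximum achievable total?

Max total: $3380M

Optimal: ClearBand→Band C ($837M), Meridian→Band E ($710M), AzureWave→Band G ($854M), Pulse→Band B ($979M) — total 837+710+854+979 = $3380M.
Max-entry greedy (repeatedly take the single best remaining cell) gives $3258M, worse by 122.
Next-best assignment: ClearBand→Band D, Meridian→Band C, AzureWave→Band G, Pulse→Band B = $3258M.
Every other assignment is strictly worse.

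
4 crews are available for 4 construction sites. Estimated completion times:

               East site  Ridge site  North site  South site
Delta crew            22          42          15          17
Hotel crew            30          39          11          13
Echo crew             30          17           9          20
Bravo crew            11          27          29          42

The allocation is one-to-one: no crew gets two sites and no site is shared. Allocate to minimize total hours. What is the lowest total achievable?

Min total: 56 hours

This is a one-to-one assignment (minimum-cost bipartite matching).
Optimal: Delta crew→North site (15 hours), Hotel crew→South site (13 hours), Echo crew→Ridge site (17 hours), Bravo crew→East site (11 hours) — total 15+13+17+11 = 56 hours.
Min-entry greedy (repeatedly take the single cheapest remaining cell) gives 75 hours, worse by 19.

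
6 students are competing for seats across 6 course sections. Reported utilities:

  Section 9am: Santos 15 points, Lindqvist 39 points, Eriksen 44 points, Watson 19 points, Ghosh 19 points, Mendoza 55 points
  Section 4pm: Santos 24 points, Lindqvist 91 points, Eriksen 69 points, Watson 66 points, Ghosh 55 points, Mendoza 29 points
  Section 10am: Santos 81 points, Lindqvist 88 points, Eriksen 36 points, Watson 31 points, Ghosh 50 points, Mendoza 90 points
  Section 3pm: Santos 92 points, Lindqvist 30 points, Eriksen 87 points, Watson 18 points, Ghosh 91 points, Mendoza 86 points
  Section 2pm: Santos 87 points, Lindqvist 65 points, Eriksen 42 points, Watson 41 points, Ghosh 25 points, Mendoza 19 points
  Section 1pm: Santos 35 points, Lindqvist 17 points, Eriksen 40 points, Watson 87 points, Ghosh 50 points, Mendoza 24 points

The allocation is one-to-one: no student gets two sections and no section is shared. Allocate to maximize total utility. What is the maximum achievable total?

Max total: 490 points

This is the linear assignment problem.
Optimal: Santos→Section 2pm (87 points), Lindqvist→Section 4pm (91 points), Eriksen→Section 9am (44 points), Watson→Section 1pm (87 points), Ghosh→Section 3pm (91 points), Mendoza→Section 10am (90 points) — total 87+91+44+87+91+90 = 490 points.
Column-greedy (each section in turn goes to its best remaining student) gives 447 points, worse by 43.
Swapping Eriksen↔Santos (Eriksen→Section 2pm 42 points, Santos→Section 9am 15 points) loses 74.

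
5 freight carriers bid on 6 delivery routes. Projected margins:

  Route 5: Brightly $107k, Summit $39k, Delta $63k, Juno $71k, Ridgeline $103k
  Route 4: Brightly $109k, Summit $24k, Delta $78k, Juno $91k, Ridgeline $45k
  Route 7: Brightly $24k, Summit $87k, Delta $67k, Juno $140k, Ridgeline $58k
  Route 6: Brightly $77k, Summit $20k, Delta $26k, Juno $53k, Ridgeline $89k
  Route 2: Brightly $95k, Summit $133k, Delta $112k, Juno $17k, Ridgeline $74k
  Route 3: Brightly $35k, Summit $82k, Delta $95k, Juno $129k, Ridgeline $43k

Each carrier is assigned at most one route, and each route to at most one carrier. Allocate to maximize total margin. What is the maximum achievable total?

Optimal: Brightly→Route 4 ($109k), Summit→Route 2 ($133k), Delta→Route 3 ($95k), Juno→Route 7 ($140k), Ridgeline→Route 5 ($103k) — total 109+133+95+140+103 = $580k.
Column-greedy (each route in turn goes to its best remaining carrier) gives $486k, worse by 94.

Max total: $580k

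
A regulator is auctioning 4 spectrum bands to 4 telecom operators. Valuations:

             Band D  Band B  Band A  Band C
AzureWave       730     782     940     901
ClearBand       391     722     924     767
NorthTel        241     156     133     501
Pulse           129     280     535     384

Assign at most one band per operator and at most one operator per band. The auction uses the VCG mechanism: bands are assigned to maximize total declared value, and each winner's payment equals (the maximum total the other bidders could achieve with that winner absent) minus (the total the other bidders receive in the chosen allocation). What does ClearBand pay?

Efficient allocation: AzureWave→Band D ($730M), ClearBand→Band B ($722M), NorthTel→Band C ($501M), Pulse→Band A ($535M); total welfare W = $2488M.
ClearBand receives Band B at value $722M, so the others get W − 722 = $1766M.
Without ClearBand: best allocation of the remaining 3 bidders over all 4 bands is AzureWave→Band B ($782M), NorthTel→Band C ($501M), Pulse→Band A ($535M), total $1818M.
VCG payment = (others' best without ClearBand) − (others' welfare with ClearBand) = 1818 − 1766 = $52M.

ClearBand pays $52M.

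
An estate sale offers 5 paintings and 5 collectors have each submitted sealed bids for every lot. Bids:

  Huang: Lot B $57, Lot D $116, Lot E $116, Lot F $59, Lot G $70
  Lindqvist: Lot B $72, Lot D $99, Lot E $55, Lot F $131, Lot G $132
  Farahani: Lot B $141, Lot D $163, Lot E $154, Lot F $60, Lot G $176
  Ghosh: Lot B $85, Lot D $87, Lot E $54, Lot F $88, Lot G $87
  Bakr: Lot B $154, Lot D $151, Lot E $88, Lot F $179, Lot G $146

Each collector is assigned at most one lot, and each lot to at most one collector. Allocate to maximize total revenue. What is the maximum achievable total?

Maximum total: $675

Optimal: Huang→Lot E ($116), Lindqvist→Lot G ($132), Farahani→Lot D ($163), Ghosh→Lot B ($85), Bakr→Lot F ($179) — total 116+132+163+85+179 = $675.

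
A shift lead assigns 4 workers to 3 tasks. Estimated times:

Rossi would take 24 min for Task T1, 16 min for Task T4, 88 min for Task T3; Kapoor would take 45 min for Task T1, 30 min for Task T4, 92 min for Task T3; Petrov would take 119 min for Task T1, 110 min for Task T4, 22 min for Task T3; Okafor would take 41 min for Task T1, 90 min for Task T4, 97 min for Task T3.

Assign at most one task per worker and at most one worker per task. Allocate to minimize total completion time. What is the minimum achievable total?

This is the linear assignment problem.
Optimal: Rossi→Task T1 (24 min), Kapoor→Task T4 (30 min), Petrov→Task T3 (22 min) — total 24+30+22 = 76 min.
No other one-to-one assignment undercuts 76 min.

Min total: 76 min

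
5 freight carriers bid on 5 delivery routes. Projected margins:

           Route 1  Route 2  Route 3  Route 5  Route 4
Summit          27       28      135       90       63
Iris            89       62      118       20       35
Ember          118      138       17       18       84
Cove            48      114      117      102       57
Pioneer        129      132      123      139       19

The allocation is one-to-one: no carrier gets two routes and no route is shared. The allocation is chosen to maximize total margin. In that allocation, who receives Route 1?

Optimal: Summit→Route 3 ($135k), Iris→Route 1 ($89k), Ember→Route 4 ($84k), Cove→Route 2 ($114k), Pioneer→Route 5 ($139k) — total 135+89+84+114+139 = $561k.
Row-greedy (each carrier in turn takes its best remaining route) gives $483k, worse by 78.
Next-best assignment: Summit→Route 3, Iris→Route 1, Ember→Route 2, Cove→Route 4, Pioneer→Route 5 = $558k.
Iris's own top route is Route 3 ($118k), but forcing Iris→Route 3 and reassigning the rest optimally gives only $552k — worse by 9.

Iris receives Route 1.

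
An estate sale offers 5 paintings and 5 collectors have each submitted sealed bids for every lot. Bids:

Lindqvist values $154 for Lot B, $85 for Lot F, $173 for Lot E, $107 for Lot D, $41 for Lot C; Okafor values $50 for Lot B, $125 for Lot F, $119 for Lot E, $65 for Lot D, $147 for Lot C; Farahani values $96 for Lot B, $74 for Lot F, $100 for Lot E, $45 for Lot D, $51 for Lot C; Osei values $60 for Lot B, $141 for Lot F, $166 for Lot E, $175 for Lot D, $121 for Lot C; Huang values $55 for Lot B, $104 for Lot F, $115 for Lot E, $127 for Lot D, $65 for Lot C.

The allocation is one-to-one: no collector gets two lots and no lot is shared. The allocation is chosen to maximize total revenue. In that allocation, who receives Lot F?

Huang receives Lot F.

Optimal: Lindqvist→Lot E ($173), Okafor→Lot C ($147), Farahani→Lot B ($96), Osei→Lot D ($175), Huang→Lot F ($104) — total 173+147+96+175+104 = $695.
Column-greedy (each lot in turn goes to its best remaining collector) gives $592, worse by 103.
Swapping Lindqvist↔Osei (Lindqvist→Lot D $107, Osei→Lot E $166) loses 75.
No other one-to-one assignment exceeds $695.
Huang's own top lot is Lot D ($127), but forcing Huang→Lot D and reassigning the rest optimally gives only $684 — worse by 11.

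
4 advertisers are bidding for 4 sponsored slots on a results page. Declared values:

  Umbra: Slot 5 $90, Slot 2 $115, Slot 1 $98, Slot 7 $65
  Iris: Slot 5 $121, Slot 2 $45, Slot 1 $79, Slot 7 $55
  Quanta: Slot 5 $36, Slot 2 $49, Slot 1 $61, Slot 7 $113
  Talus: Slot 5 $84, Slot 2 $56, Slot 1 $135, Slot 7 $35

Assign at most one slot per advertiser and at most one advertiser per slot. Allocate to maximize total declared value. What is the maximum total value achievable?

Max total: $484

Treat this as an assignment problem: match each advertiser to one slot.
Optimal: Umbra→Slot 2 ($115), Iris→Slot 5 ($121), Quanta→Slot 7 ($113), Talus→Slot 1 ($135) — total 115+121+113+135 = $484.
Next-best assignment: Umbra→Slot 2, Iris→Slot 1, Quanta→Slot 7, Talus→Slot 5 = $391.
Checked against all permutations: $484 is optimal.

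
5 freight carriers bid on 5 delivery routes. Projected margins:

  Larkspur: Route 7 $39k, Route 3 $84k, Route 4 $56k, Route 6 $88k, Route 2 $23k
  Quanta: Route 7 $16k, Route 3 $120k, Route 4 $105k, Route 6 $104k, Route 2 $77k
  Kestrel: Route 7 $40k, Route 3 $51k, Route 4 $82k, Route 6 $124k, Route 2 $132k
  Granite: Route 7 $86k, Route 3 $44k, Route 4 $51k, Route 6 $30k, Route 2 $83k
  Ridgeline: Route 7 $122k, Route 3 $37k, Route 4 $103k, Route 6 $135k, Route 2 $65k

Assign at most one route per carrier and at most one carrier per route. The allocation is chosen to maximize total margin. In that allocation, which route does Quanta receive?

Optimal: Larkspur→Route 3 ($84k), Quanta→Route 4 ($105k), Kestrel→Route 2 ($132k), Granite→Route 7 ($86k), Ridgeline→Route 6 ($135k) — total 84+105+132+86+135 = $542k.
Row-greedy (each carrier in turn takes its best remaining route) gives $529k, worse by 13.
Next-best assignment: Larkspur→Route 4, Quanta→Route 3, Kestrel→Route 2, Granite→Route 7, Ridgeline→Route 6 = $529k.
No other one-to-one assignment exceeds $542k.
Quanta's own top route is Route 3 ($120k), but forcing Quanta→Route 3 and reassigning the rest optimally gives only $529k — worse by 13.

Quanta receives Route 4.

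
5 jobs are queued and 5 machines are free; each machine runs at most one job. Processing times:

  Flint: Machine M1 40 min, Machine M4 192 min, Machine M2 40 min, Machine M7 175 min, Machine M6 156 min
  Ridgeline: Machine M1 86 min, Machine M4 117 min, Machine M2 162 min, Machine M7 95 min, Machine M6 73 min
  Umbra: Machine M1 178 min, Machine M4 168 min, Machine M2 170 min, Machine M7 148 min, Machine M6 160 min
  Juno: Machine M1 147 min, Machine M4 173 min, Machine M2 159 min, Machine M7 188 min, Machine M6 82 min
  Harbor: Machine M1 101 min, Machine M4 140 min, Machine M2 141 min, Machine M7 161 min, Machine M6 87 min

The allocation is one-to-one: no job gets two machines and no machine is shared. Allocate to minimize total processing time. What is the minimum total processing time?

This is the linear assignment problem.
Optimal: Flint→Machine M2 (40 min), Ridgeline→Machine M7 (95 min), Umbra→Machine M4 (168 min), Juno→Machine M6 (82 min), Harbor→Machine M1 (101 min) — total 40+95+168+82+101 = 486 min.
Next-best assignment: Flint→Machine M2, Ridgeline→Machine M4, Umbra→Machine M7, Juno→Machine M6, Harbor→Machine M1 = 488 min.
Swapping Juno↔Harbor (Juno→Machine M1 147 min, Harbor→Machine M6 87 min) adds 51.
No other one-to-one assignment undercuts 486 min.

Minimum total: 486 min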